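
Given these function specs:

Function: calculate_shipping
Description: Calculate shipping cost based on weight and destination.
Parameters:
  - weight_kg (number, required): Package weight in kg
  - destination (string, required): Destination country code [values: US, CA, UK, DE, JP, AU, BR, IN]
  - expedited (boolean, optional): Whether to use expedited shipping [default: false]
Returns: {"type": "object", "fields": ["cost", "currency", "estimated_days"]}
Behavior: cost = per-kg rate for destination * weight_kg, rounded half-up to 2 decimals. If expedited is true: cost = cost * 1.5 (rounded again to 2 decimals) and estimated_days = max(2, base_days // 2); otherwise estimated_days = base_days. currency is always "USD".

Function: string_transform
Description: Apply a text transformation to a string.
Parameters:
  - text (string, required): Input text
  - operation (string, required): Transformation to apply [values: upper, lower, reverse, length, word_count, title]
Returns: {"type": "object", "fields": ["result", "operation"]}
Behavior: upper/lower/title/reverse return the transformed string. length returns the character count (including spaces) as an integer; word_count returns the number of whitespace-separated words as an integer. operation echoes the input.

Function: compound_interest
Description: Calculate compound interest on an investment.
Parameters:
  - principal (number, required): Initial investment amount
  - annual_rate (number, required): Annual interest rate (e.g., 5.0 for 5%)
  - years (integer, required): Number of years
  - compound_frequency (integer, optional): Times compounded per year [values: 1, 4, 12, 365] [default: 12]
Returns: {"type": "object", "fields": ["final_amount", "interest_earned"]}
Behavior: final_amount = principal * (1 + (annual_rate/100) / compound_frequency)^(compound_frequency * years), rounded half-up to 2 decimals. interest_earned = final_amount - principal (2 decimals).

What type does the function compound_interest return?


The compound_interest spec declares Returns: {"type": "object", "fields": ["final_amount", "interest_earned"]}
Type:
object


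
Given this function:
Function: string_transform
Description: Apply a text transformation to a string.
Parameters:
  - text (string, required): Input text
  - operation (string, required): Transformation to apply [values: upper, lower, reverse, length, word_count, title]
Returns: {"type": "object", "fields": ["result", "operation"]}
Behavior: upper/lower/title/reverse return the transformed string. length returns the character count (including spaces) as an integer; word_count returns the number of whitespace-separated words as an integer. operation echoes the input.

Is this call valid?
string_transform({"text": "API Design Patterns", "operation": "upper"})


Checking all required parameters present and types match... All valid.
Valid


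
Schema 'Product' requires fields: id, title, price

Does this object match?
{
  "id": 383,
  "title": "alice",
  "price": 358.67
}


Checking required fields... All present.
Valid - all required fields present


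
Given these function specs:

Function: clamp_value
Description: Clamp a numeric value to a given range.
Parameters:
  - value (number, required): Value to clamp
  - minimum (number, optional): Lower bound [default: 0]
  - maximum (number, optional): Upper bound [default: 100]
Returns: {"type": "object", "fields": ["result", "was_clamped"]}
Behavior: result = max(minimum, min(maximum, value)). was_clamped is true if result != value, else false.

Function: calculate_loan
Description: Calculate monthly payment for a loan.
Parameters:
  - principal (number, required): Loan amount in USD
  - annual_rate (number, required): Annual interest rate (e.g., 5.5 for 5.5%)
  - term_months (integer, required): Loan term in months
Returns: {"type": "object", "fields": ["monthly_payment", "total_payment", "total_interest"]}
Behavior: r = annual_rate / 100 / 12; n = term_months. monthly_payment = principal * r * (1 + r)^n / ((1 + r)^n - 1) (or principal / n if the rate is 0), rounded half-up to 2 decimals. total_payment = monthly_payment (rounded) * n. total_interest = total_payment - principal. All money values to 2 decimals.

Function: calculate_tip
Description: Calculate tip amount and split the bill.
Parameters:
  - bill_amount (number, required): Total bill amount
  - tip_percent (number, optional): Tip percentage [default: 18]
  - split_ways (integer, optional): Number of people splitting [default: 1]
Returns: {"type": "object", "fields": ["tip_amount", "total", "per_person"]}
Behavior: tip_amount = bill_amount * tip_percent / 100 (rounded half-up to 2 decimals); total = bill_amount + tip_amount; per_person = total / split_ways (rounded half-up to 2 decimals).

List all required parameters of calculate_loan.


Parameters of calculate_loan and their required/optional flag:
  principal: required
  annual_rate: required
  term_months: required
annual_rate, principal, term_months


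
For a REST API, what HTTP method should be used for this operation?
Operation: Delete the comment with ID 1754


GET = read, POST = create, PUT = update/replace, DELETE = remove
This operation is a removal.
DELETE


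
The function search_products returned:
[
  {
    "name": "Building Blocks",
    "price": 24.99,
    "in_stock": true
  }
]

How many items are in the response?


Items: Building Blocks
1


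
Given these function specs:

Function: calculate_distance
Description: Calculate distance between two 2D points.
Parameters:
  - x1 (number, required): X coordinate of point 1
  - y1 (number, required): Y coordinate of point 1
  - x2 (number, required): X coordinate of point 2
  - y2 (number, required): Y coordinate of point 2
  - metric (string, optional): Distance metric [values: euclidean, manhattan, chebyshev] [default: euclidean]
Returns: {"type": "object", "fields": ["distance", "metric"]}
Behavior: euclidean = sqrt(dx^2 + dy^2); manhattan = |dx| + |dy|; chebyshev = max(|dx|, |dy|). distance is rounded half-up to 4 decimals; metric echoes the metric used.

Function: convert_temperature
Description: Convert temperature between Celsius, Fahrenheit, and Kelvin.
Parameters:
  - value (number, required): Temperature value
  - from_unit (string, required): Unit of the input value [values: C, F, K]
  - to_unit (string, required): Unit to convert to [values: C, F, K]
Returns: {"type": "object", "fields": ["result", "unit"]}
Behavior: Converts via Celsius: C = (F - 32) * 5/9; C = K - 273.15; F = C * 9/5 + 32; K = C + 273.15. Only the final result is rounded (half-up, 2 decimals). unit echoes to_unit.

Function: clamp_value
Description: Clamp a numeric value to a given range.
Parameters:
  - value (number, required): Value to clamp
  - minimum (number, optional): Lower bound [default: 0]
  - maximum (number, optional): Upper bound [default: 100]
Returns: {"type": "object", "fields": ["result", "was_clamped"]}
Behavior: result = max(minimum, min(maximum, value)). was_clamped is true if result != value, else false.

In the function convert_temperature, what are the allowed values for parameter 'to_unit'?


The convert_temperature spec declares:
  - to_unit (string, required): Unit to convert to [values: C, F, K]
Allowed values:
C, F, K


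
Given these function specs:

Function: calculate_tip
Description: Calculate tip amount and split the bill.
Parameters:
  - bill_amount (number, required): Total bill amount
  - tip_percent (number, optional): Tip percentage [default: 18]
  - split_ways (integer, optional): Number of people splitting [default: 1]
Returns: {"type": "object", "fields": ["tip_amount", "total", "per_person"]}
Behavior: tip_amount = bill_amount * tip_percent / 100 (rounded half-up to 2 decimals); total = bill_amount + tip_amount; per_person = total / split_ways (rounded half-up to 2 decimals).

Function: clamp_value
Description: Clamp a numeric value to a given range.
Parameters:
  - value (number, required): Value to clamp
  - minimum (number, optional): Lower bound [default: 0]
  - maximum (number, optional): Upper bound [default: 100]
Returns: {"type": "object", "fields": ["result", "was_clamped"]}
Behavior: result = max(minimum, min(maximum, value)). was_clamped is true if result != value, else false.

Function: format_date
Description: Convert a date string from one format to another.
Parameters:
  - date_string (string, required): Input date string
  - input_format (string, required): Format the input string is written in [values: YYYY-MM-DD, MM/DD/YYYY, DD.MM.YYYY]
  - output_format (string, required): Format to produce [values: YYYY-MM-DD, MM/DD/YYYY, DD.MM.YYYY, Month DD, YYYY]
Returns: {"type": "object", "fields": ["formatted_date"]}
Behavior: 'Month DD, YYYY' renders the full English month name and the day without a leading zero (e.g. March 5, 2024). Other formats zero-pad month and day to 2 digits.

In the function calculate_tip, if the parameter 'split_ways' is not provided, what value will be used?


The calculate_tip spec declares:
  - split_ways (integer, optional): Number of people splitting [default: 1]
Default:
1


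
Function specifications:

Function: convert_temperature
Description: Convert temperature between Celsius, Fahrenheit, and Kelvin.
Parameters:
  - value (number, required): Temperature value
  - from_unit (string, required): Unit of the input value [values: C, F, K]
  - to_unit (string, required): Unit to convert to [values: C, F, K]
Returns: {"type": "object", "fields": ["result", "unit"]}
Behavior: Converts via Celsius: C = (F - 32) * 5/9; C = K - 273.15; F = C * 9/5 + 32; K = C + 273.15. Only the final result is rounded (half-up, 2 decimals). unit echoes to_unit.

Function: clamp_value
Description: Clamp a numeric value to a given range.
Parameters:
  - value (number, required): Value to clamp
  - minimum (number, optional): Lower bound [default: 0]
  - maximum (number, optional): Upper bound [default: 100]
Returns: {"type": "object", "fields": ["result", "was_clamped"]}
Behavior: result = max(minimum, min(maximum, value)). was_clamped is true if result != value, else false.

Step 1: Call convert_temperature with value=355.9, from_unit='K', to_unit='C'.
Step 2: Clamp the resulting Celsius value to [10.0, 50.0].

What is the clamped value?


Step 1: convert_temperature(value=355.9, from_unit=K, to_unit=C)
  To C: 355.9 - 273.15 = 82.75
  Target is C: 82.75
  Round to 2 decimals: 82.75
  -> result = 82.75 C
Step 2: clamp_value(value=82.75, minimum=10.0, maximum=50.0)
  result = max(10.0, min(50.0, 82.75)) = max(10.0, 50.0) = 50.0
  was_clamped = (50.0 != 82.75) = true
  -> result = 50.0
50.0


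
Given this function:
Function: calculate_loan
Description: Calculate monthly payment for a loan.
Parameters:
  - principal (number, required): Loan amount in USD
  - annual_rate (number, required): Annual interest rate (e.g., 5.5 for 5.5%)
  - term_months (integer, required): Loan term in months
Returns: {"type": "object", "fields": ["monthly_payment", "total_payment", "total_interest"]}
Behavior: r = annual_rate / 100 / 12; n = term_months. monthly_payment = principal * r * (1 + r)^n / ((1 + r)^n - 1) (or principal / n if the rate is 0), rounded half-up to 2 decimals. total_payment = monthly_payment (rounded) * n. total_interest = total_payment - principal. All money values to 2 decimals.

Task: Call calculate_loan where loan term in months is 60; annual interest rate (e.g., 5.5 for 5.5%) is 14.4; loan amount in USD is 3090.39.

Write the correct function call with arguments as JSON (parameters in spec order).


Mapping each described value to its parameter name:
  'Loan term in months' -> term_months = 60
  'Annual interest rate (e.g., 5.5 for 5.5%)' -> annual_rate = 14.4
  'Loan amount in USD' -> principal = 3090.39
calculate_loan({"principal": 3090.39, "annual_rate": 14.4, "term_months": 60})


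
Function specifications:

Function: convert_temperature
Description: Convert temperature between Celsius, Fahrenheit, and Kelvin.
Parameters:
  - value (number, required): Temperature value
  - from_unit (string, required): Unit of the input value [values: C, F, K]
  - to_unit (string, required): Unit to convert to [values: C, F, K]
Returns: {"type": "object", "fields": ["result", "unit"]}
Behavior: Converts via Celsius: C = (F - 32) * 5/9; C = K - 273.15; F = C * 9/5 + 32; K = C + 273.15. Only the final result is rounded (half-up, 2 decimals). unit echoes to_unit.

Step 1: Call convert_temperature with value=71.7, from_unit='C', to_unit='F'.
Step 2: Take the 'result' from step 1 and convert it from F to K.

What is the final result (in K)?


Step 1: convert_temperature(value=71.7, from_unit=C, to_unit=F)
  Input already in C: 71.7
  To F: 71.7 * 9/5 + 32 = 161.06
  Round to 2 decimals: 161.06
  -> result = 161.06 F
Step 2: convert_temperature(value=161.06, from_unit=F, to_unit=K)
  To C: (161.06 - 32) * 5/9 = 71.7
  To K: 71.7 + 273.15 = 344.85
  Round to 2 decimals: 344.85
  -> result = 344.85 K
344.85 K


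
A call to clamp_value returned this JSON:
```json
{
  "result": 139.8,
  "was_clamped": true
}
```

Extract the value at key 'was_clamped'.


true


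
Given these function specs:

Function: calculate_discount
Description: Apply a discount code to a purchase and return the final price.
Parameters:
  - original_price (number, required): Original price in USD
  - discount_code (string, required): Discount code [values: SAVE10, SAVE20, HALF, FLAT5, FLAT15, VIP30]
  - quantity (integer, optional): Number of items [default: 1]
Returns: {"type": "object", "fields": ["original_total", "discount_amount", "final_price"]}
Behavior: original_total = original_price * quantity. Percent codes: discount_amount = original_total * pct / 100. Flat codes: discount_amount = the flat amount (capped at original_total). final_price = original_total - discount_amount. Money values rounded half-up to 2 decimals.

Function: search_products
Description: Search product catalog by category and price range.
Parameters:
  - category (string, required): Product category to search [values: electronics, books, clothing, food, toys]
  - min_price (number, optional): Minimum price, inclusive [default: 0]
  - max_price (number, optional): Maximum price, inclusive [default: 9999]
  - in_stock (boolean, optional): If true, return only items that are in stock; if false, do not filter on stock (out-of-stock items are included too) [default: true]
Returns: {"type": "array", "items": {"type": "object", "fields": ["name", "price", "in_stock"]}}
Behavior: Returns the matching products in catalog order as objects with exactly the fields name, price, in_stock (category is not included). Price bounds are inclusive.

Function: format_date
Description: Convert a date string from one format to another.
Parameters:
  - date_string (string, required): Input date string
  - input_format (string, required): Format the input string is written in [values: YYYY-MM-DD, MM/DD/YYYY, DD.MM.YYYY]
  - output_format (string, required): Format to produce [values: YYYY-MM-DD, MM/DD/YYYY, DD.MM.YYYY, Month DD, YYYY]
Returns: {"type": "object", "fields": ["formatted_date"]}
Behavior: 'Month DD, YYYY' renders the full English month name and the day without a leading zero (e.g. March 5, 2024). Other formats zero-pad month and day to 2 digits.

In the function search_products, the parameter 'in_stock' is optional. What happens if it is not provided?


The search_products spec declares:
  - in_stock (boolean, optional): If true, return only items that are in stock; if false, do not filter on stock (out-of-stock items are included too) [default: true]
It defaults to true


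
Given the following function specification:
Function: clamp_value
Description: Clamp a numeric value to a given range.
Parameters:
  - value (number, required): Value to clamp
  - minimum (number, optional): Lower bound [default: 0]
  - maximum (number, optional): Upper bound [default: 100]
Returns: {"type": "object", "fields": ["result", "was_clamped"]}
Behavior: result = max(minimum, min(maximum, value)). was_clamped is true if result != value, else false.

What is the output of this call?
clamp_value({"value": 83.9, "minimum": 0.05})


Defaults applied: maximum=100
result = max(0.05, min(100, 83.9)) = max(0.05, 83.9) = 83.9
was_clamped = (83.9 != 83.9) = false
Output:
{"result": 83.9, "was_clamped": false}


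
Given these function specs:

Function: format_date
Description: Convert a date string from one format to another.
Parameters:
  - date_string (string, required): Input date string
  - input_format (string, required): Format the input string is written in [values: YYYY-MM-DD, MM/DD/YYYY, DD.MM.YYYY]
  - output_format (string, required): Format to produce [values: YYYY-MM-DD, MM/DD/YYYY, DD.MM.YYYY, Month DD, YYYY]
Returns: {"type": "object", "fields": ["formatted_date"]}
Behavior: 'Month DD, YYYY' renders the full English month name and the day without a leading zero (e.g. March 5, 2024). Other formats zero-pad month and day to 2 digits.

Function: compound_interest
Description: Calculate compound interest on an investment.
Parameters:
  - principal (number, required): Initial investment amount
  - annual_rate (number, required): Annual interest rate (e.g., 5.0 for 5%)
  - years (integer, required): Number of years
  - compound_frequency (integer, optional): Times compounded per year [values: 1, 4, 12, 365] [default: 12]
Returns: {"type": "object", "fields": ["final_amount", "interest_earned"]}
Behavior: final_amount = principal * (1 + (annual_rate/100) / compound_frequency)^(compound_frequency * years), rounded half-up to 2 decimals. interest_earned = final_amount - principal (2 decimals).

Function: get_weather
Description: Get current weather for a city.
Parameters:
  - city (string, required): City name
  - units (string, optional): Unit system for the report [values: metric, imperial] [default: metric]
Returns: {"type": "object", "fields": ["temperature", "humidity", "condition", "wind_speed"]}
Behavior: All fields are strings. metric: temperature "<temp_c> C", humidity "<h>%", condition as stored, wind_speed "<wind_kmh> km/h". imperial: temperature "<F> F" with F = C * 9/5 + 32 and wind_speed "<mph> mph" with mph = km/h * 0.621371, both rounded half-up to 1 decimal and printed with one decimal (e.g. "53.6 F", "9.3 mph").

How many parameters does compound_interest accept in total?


Parameters of compound_interest: principal (required), annual_rate (required), years (required), compound_frequency (optional)
Total:
4


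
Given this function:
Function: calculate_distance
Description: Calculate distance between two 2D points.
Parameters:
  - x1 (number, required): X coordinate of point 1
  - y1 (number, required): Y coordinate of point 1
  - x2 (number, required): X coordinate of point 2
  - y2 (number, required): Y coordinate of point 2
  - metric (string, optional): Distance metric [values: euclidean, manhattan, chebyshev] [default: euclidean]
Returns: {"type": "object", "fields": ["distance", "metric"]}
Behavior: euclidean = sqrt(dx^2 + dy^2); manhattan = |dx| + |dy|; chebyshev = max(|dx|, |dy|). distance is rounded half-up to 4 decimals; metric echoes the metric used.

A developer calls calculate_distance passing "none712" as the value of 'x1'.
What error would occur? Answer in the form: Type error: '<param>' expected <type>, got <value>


Spec: 'x1' is declared as number; "none712" is a string.
Type error: 'x1' expected number, got "none712"


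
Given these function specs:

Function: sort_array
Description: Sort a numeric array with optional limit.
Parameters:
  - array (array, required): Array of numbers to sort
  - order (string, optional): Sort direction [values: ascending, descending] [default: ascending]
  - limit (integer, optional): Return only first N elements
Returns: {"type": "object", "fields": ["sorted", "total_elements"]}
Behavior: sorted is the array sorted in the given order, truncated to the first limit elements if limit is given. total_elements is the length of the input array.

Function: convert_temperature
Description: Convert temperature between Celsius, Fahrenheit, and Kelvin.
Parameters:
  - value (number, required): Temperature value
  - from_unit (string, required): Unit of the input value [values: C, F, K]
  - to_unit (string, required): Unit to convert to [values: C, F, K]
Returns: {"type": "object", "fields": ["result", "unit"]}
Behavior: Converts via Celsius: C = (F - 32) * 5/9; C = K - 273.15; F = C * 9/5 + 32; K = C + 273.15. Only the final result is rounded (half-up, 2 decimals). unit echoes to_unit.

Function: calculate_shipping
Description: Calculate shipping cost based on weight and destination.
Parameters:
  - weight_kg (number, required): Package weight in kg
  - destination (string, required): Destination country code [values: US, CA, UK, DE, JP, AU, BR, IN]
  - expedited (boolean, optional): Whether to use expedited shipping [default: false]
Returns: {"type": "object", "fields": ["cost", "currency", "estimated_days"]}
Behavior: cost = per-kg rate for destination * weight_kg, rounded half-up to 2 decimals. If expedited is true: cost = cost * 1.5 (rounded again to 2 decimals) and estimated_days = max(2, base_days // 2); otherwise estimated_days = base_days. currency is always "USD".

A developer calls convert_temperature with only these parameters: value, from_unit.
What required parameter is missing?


Required parameters: value, from_unit, to_unit
Provided: value, from_unit
Missing: to_unit
to_unit


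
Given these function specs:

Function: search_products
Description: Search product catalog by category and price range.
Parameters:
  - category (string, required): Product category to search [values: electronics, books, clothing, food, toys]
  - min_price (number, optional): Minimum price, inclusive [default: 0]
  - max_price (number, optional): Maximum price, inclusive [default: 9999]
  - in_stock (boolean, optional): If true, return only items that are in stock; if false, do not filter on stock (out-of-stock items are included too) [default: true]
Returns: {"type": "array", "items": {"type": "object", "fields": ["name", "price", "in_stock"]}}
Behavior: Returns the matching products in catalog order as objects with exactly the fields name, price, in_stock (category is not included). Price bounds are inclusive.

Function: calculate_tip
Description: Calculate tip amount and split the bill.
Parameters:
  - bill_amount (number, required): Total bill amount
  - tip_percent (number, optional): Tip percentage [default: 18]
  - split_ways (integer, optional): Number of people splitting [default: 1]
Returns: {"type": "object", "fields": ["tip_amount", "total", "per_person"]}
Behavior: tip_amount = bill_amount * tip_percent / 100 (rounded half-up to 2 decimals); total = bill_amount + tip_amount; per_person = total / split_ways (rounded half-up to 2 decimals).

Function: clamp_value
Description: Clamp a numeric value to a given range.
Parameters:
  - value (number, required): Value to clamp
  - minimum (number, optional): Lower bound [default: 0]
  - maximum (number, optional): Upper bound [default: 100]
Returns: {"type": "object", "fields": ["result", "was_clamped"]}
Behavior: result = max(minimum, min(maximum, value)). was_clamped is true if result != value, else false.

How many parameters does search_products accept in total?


Parameters of search_products: category (required), min_price (optional), max_price (optional), in_stock (optional)
Total:
4


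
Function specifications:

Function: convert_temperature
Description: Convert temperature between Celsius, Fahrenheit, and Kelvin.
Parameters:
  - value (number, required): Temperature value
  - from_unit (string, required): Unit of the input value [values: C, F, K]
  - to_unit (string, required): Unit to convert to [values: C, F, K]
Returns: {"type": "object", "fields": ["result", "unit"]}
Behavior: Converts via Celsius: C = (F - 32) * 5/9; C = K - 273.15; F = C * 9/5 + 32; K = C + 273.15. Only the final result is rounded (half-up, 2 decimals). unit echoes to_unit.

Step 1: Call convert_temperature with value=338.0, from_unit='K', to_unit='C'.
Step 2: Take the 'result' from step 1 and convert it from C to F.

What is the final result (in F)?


Step 1: convert_temperature(value=338.0, from_unit=K, to_unit=C)
  To C: 338 - 273.15 = 64.85
  Target is C: 64.85
  Round to 2 decimals: 64.85
  -> result = 64.85 C
Step 2: convert_temperature(value=64.85, from_unit=C, to_unit=F)
  Input already in C: 64.85
  To F: 64.85 * 9/5 + 32 = 148.73
  Round to 2 decimals: 148.73
  -> result = 148.73 F
148.73 F


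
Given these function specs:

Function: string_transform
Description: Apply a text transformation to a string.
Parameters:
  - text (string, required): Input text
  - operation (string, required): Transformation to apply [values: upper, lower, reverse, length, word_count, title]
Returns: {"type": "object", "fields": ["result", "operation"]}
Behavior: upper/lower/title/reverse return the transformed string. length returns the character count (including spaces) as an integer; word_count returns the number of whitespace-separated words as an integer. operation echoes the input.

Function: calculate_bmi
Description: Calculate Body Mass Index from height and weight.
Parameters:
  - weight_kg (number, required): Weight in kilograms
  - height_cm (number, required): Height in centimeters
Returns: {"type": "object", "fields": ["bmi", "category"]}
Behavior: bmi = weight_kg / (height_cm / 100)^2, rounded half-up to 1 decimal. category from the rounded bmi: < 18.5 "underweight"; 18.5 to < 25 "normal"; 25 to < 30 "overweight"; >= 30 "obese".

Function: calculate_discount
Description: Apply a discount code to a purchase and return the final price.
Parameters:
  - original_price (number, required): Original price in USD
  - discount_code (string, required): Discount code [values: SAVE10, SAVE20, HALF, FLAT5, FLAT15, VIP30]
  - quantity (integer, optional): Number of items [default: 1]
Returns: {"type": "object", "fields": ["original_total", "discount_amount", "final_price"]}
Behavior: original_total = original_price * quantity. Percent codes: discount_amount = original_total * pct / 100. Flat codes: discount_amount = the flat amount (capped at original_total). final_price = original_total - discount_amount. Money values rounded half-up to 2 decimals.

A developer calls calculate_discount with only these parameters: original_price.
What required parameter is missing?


Required parameters: original_price, discount_code
Provided: original_price
Missing: discount_code
discount_code


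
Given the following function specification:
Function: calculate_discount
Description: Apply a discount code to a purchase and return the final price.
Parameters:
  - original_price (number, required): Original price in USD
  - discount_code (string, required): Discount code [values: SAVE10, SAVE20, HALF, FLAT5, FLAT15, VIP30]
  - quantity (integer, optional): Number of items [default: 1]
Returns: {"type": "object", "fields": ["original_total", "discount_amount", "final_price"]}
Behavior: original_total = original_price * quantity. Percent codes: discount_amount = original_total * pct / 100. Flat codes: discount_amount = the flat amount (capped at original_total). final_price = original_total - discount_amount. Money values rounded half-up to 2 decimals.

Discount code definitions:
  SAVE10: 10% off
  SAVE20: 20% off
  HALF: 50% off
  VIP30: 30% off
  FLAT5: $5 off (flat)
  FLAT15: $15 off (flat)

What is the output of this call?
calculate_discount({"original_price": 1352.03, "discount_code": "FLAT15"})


Defaults applied: quantity=1
original_total = 1352.03 * 1 = 1352.03
FLAT15 = $15 flat: discount_amount = min(15.00, 1352.03) = 15.00
final_price = 1352.03 - 15.00 = 1337.03
Output:
{"original_total": 1352.03, "discount_amount": 15.0, "final_price": 1337.03}


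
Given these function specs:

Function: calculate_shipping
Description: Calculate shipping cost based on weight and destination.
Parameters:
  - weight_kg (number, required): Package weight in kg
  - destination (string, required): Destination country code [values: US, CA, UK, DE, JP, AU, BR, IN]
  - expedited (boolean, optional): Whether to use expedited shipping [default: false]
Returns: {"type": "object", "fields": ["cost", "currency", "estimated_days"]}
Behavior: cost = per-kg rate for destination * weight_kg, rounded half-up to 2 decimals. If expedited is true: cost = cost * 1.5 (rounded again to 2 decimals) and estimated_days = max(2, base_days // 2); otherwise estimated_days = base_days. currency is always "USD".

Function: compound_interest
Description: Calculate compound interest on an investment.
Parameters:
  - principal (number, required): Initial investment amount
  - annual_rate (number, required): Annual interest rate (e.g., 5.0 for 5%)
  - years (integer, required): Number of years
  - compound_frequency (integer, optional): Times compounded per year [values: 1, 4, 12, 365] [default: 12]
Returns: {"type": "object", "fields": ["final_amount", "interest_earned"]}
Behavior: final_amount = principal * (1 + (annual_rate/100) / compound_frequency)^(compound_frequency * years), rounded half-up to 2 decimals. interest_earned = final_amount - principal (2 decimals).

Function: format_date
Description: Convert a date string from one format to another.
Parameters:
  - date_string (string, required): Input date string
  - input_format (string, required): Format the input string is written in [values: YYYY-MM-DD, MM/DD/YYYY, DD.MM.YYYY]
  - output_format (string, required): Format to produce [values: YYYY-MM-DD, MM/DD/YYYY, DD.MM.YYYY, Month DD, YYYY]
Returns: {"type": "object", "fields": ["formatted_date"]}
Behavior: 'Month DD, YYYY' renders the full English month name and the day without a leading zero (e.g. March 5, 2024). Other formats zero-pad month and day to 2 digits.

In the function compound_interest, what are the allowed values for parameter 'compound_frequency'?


The compound_interest spec declares:
  - compound_frequency (integer, optional): Times compounded per year [values: 1, 4, 12, 365] [default: 12]
Allowed values:
1, 4, 12, 365


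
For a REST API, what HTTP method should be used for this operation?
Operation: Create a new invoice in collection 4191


GET = read, POST = create, PUT = update/replace, DELETE = remove
This operation is a create.
POST


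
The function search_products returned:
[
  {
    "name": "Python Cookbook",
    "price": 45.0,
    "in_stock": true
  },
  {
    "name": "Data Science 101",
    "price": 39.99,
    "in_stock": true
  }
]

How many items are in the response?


Items: Python Cookbook, Data Science 101
2


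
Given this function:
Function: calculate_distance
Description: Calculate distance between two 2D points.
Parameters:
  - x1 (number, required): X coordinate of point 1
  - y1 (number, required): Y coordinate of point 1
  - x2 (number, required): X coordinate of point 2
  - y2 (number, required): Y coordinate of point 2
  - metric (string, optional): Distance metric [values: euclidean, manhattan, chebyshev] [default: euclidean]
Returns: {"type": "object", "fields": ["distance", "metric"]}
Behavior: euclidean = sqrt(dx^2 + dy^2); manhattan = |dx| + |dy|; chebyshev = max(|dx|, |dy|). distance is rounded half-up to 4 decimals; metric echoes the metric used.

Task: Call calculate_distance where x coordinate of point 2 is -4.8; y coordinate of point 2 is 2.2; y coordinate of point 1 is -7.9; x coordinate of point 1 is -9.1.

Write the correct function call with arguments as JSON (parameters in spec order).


Mapping each described value to its parameter name:
  'X coordinate of point 2' -> x2 = -4.8
  'Y coordinate of point 2' -> y2 = 2.2
  'Y coordinate of point 1' -> y1 = -7.9
  'X coordinate of point 1' -> x1 = -9.1
calculate_distance({"x1": -9.1, "y1": -7.9, "x2": -4.8, "y2": 2.2})


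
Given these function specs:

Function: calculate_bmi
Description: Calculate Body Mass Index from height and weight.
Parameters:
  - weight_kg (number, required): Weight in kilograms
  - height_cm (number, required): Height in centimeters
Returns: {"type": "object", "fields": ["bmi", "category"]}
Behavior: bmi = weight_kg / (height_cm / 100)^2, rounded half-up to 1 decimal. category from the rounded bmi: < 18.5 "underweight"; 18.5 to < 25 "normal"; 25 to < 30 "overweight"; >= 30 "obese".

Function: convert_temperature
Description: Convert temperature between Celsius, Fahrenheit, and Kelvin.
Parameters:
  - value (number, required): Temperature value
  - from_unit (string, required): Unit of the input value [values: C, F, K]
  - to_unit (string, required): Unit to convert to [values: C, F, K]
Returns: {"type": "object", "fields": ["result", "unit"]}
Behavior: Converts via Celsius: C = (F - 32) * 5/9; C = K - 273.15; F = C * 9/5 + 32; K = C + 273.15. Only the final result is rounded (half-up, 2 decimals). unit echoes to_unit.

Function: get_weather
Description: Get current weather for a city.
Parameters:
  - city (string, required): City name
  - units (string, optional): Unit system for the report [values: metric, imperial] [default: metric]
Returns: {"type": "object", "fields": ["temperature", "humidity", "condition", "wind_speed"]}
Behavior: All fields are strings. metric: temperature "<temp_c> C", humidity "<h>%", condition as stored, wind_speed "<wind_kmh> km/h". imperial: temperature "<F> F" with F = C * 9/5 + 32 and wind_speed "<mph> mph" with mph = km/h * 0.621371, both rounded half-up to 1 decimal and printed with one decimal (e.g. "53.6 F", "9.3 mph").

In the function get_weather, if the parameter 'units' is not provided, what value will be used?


The get_weather spec declares:
  - units (string, optional): Unit system for the report [values: metric, imperial] [default: metric]
Default:
metric


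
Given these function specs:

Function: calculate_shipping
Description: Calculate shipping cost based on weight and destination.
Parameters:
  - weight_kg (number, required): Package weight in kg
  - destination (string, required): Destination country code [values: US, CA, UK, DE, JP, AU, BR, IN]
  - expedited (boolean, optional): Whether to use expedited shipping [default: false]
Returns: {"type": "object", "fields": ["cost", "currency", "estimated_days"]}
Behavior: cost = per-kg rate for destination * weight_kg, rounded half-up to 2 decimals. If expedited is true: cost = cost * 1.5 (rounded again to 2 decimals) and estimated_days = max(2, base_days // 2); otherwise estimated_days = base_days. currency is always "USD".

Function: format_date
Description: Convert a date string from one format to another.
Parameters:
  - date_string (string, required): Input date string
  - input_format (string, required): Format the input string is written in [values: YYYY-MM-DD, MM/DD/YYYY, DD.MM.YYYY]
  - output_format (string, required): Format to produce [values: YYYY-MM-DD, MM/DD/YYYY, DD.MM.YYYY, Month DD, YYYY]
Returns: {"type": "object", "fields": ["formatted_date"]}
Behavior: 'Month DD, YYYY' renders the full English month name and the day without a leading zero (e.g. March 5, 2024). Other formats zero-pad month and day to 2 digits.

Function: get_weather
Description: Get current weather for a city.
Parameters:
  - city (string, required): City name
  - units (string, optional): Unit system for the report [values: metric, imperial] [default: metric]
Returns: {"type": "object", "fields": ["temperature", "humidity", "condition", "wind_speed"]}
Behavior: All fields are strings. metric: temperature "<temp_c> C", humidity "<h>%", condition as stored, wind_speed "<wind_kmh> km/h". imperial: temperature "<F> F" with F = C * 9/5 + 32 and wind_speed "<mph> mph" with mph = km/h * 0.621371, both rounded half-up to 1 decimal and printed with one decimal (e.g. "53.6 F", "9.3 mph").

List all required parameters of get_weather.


Parameters of get_weather and their required/optional flag:
  city: required
  units: optional
city


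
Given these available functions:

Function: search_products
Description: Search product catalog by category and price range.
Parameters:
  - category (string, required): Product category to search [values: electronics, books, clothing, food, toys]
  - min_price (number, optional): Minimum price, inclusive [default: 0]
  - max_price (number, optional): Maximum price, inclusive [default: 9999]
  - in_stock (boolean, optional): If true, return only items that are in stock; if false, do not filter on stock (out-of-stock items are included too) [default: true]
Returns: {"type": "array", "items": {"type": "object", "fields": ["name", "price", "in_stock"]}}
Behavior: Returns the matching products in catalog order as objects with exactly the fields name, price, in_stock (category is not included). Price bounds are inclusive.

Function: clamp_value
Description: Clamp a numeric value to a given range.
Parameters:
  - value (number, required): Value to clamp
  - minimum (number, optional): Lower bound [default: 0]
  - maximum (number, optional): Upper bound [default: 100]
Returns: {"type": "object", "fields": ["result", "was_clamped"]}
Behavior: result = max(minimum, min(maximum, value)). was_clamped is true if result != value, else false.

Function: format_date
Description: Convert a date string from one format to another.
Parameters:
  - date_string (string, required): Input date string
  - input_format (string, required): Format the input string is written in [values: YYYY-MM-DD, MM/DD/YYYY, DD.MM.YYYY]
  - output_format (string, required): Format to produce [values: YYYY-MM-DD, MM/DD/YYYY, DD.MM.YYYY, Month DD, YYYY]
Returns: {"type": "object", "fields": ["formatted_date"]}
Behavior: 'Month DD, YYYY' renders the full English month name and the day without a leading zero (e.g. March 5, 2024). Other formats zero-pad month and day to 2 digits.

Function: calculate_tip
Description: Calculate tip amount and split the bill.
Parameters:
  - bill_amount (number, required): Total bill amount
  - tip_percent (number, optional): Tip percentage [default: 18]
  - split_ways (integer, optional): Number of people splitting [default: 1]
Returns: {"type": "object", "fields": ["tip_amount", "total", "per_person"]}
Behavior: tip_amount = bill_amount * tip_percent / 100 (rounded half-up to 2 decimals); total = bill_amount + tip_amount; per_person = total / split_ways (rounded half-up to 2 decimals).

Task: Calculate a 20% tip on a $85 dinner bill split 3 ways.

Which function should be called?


The task needs a function whose description is: Calculate tip amount and split the bill.
calculate_tip


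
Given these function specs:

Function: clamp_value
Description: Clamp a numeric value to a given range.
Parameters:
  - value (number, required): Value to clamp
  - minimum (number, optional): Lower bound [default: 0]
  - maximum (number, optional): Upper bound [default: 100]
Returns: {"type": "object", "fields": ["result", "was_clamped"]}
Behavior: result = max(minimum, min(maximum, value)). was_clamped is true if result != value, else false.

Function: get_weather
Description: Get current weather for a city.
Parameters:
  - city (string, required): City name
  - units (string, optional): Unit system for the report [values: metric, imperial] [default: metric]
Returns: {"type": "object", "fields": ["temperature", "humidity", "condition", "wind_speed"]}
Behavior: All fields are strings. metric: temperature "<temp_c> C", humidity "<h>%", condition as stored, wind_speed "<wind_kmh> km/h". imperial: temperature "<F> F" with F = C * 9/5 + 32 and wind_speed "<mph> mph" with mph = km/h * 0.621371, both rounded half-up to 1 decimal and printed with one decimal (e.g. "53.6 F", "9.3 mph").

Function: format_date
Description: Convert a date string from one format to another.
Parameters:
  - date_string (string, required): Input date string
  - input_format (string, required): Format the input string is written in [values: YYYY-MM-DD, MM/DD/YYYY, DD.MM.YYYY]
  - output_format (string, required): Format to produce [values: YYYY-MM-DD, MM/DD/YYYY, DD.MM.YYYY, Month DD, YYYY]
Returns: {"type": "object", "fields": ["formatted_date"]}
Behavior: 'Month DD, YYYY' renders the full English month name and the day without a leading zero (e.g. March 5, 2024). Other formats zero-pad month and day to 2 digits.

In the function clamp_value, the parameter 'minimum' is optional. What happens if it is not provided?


The clamp_value spec declares:
  - minimum (number, optional): Lower bound [default: 0]
It defaults to 0


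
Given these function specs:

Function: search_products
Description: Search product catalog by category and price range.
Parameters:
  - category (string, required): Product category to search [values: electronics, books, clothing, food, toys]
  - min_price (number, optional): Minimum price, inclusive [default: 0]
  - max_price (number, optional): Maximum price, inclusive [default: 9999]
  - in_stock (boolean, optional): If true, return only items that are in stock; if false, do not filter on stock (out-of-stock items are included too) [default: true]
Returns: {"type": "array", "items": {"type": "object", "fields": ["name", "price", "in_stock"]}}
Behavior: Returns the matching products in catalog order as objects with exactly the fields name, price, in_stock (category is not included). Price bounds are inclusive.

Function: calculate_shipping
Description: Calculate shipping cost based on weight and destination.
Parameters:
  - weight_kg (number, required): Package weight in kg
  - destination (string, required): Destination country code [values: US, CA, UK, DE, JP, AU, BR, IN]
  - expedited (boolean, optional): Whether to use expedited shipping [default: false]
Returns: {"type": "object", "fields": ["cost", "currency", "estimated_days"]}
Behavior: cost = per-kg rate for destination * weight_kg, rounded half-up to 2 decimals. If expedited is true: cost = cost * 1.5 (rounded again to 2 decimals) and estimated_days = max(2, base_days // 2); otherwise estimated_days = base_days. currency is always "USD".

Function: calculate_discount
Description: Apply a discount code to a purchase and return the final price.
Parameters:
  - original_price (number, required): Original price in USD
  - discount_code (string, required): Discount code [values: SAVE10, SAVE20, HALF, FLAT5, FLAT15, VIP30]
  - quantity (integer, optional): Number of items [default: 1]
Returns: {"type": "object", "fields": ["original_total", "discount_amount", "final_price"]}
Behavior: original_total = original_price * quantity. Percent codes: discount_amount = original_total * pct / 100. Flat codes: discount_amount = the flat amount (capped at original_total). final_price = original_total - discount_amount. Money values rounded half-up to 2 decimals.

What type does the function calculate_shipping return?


The calculate_shipping spec declares Returns: {"type": "object", "fields": ["cost", "currency", "estimated_days"]}
Type:
object
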